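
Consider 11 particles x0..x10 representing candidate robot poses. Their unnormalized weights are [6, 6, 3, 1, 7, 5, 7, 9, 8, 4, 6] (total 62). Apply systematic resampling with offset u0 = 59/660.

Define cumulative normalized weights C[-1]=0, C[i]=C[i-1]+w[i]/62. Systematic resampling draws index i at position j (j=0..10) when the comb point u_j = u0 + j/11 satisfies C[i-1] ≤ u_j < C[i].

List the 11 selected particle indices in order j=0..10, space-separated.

C = [3/31, 6/31, 15/62, 8/31, 23/62, 14/31, 35/62, 22/31, 26/31, 28/31, 1]
j=0: u_0=59/660 ∈ [0, 3/31) → index 0
j=1: u_1=119/660 ∈ [3/31, 6/31) → index 1
j=2: u_2=179/660 ∈ [8/31, 23/62) → index 4
j=3: u_3=239/660 ∈ [8/31, 23/62) → index 4
j=4: u_4=299/660 ∈ [14/31, 35/62) → index 6
j=5: u_5=359/660 ∈ [14/31, 35/62) → index 6
j=6: u_6=419/660 ∈ [35/62, 22/31) → index 7
j=7: u_7=479/660 ∈ [22/31, 26/31) → index 8
j=8: u_8=49/60 ∈ [22/31, 26/31) → index 8
j=9: u_9=599/660 ∈ [28/31, 1) → index 10
j=10: u_10=659/660 ∈ [28/31, 1) → index 10

0 1 4 4 6 6 7 8 8 10 10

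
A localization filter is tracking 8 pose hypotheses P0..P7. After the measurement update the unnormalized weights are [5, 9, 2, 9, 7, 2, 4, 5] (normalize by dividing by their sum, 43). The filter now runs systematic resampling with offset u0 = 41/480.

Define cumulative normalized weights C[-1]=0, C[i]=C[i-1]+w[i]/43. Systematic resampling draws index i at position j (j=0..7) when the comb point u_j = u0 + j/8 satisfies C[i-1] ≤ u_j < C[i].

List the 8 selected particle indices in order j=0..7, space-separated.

0 1 2 3 4 4 6 7

C = [5/43, 14/43, 16/43, 25/43, 32/43, 34/43, 38/43, 1]
j=0: u_0=41/480 ∈ [0, 5/43) → index 0
j=1: u_1=101/480 ∈ [5/43, 14/43) → index 1
j=2: u_2=161/480 ∈ [14/43, 16/43) → index 2
j=3: u_3=221/480 ∈ [16/43, 25/43) → index 3
j=4: u_4=281/480 ∈ [25/43, 32/43) → index 4
j=5: u_5=341/480 ∈ [25/43, 32/43) → index 4
j=6: u_6=401/480 ∈ [34/43, 38/43) → index 6
j=7: u_7=461/480 ∈ [38/43, 1) → index 7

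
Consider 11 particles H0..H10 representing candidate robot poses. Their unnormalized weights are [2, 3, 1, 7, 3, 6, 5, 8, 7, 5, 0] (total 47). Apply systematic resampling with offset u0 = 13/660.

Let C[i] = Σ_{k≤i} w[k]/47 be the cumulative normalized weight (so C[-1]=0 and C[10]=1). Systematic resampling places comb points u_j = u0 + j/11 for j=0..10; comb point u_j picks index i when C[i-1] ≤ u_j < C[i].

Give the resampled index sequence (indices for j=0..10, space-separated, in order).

C = [2/47, 5/47, 6/47, 13/47, 16/47, 22/47, 27/47, 35/47, 42/47, 1, 1]
j=0: u_0=13/660 ∈ [0, 2/47) → index 0
j=1: u_1=73/660 ∈ [5/47, 6/47) → index 2
j=2: u_2=133/660 ∈ [6/47, 13/47) → index 3
j=3: u_3=193/660 ∈ [13/47, 16/47) → index 4
j=4: u_4=23/60 ∈ [16/47, 22/47) → index 5
j=5: u_5=313/660 ∈ [22/47, 27/47) → index 6
j=6: u_6=373/660 ∈ [22/47, 27/47) → index 6
j=7: u_7=433/660 ∈ [27/47, 35/47) → index 7
j=8: u_8=493/660 ∈ [35/47, 42/47) → index 8
j=9: u_9=553/660 ∈ [35/47, 42/47) → index 8
j=10: u_10=613/660 ∈ [42/47, 1) → index 9

0 2 3 4 5 6 6 7 8 8 9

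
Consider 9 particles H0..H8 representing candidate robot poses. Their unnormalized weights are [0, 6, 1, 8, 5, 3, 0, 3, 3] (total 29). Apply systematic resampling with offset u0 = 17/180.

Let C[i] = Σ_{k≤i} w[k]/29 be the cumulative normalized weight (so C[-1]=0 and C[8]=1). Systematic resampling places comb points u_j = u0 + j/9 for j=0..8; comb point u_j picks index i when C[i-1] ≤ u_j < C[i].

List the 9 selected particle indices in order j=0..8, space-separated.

C = [0, 6/29, 7/29, 15/29, 20/29, 23/29, 23/29, 26/29, 1]
j=0: u_0=17/180 ∈ [0, 6/29) → index 1
j=1: u_1=37/180 ∈ [0, 6/29) → index 1
j=2: u_2=19/60 ∈ [7/29, 15/29) → index 3
j=3: u_3=77/180 ∈ [7/29, 15/29) → index 3
j=4: u_4=97/180 ∈ [15/29, 20/29) → index 4
j=5: u_5=13/20 ∈ [15/29, 20/29) → index 4
j=6: u_6=137/180 ∈ [20/29, 23/29) → index 5
j=7: u_7=157/180 ∈ [23/29, 26/29) → index 7
j=8: u_8=59/60 ∈ [26/29, 1) → index 8

1 1 3 3 4 4 5 7 8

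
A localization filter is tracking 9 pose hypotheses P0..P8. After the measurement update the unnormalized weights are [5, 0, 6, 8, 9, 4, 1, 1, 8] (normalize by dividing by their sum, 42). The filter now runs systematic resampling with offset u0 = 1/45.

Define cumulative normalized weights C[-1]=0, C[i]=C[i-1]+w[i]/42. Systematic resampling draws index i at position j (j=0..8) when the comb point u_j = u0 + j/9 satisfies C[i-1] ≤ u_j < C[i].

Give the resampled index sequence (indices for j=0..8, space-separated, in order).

C = [5/42, 5/42, 11/42, 19/42, 2/3, 16/21, 11/14, 17/21, 1]
j=0: u_0=1/45 ∈ [0, 5/42) → index 0
j=1: u_1=2/15 ∈ [5/42, 11/42) → index 2
j=2: u_2=11/45 ∈ [5/42, 11/42) → index 2
j=3: u_3=16/45 ∈ [11/42, 19/42) → index 3
j=4: u_4=7/15 ∈ [19/42, 2/3) → index 4
j=5: u_5=26/45 ∈ [19/42, 2/3) → index 4
j=6: u_6=31/45 ∈ [2/3, 16/21) → index 5
j=7: u_7=4/5 ∈ [11/14, 17/21) → index 7
j=8: u_8=41/45 ∈ [17/21, 1) → index 8

0 2 2 3 4 4 5 7 8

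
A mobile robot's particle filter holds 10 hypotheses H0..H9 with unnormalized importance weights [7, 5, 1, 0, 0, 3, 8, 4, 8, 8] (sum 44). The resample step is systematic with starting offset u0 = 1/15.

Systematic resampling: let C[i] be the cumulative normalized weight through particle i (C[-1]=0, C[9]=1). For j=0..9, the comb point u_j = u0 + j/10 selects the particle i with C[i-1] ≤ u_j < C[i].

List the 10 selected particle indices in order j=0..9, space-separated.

C = [7/44, 3/11, 13/44, 13/44, 13/44, 4/11, 6/11, 7/11, 9/11, 1]
j=0: u_0=1/15 ∈ [0, 7/44) → index 0
j=1: u_1=1/6 ∈ [7/44, 3/11) → index 1
j=2: u_2=4/15 ∈ [7/44, 3/11) → index 1
j=3: u_3=11/30 ∈ [4/11, 6/11) → index 6
j=4: u_4=7/15 ∈ [4/11, 6/11) → index 6
j=5: u_5=17/30 ∈ [6/11, 7/11) → index 7
j=6: u_6=2/3 ∈ [7/11, 9/11) → index 8
j=7: u_7=23/30 ∈ [7/11, 9/11) → index 8
j=8: u_8=13/15 ∈ [9/11, 1) → index 9
j=9: u_9=29/30 ∈ [9/11, 1) → index 9

0 1 1 6 6 7 8 8 9 9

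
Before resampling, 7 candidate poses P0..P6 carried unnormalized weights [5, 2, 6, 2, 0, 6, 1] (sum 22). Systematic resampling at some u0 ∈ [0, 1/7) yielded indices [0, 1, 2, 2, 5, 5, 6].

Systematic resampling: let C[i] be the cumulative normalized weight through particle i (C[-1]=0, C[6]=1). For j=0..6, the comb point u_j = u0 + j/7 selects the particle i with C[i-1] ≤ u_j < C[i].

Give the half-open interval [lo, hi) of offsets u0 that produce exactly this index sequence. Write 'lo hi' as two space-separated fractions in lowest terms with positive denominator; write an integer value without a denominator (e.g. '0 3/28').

C = [5/22, 7/22, 13/22, 15/22, 15/22, 21/22, 1]
j=0 picked index 0: u0 ∈ [0, 5/22)
j=1 picked index 1: u0 ∈ [13/154, 27/154)
j=2 picked index 2: u0 ∈ [5/154, 47/154)
j=3 picked index 2: u0 ∈ [-17/154, 25/154)
j=4 picked index 5: u0 ∈ [17/154, 59/154)
j=5 picked index 5: u0 ∈ [-5/154, 37/154)
j=6 picked index 6: u0 ∈ [15/154, 1/7)
intersection: [17/154, 1/7)

17/154 1/7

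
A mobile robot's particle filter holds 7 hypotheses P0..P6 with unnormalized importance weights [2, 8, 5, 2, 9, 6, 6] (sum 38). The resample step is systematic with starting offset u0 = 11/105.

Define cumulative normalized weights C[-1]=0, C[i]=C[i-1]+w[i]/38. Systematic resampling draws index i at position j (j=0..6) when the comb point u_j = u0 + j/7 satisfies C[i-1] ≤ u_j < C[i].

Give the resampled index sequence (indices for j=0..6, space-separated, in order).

C = [1/19, 5/19, 15/38, 17/38, 13/19, 16/19, 1]
j=0: u_0=11/105 ∈ [1/19, 5/19) → index 1
j=1: u_1=26/105 ∈ [1/19, 5/19) → index 1
j=2: u_2=41/105 ∈ [5/19, 15/38) → index 2
j=3: u_3=8/15 ∈ [17/38, 13/19) → index 4
j=4: u_4=71/105 ∈ [17/38, 13/19) → index 4
j=5: u_5=86/105 ∈ [13/19, 16/19) → index 5
j=6: u_6=101/105 ∈ [16/19, 1) → index 6

1 1 2 4 4 5 6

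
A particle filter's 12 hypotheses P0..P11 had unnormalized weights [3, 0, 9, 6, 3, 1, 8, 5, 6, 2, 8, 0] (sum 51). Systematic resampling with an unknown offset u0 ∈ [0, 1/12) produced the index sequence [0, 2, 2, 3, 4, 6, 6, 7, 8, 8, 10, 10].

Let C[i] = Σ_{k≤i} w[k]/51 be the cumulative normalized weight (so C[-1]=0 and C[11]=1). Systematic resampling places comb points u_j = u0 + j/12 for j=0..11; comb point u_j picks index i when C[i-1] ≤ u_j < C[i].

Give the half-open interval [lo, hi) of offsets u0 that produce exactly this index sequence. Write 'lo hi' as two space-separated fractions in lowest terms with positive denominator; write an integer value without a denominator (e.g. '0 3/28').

1/51 11/204

C = [1/17, 1/17, 4/17, 6/17, 7/17, 22/51, 10/17, 35/51, 41/51, 43/51, 1, 1]
j=0 picked index 0: u0 ∈ [0, 1/17)
j=1 picked index 2: u0 ∈ [-5/204, 31/204)
j=2 picked index 2: u0 ∈ [-11/102, 7/102)
j=3 picked index 3: u0 ∈ [-1/68, 7/68)
j=4 picked index 4: u0 ∈ [1/51, 4/51)
j=5 picked index 6: u0 ∈ [1/68, 35/204)
j=6 picked index 6: u0 ∈ [-7/102, 3/34)
j=7 picked index 7: u0 ∈ [1/204, 7/68)
j=8 picked index 8: u0 ∈ [1/51, 7/51)
j=9 picked index 8: u0 ∈ [-13/204, 11/204)
j=10 picked index 10: u0 ∈ [1/102, 1/6)
j=11 picked index 10: u0 ∈ [-5/68, 1/12)
intersection: [1/51, 11/204)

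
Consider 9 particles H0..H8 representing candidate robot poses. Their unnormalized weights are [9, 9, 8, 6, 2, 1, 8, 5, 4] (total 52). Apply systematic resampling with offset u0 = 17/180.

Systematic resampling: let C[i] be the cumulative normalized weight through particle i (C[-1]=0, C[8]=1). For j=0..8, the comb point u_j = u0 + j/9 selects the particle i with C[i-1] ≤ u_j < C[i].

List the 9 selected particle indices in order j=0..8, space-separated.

0 1 1 2 3 4 6 7 8

C = [9/52, 9/26, 1/2, 8/13, 17/26, 35/52, 43/52, 12/13, 1]
j=0: u_0=17/180 ∈ [0, 9/52) → index 0
j=1: u_1=37/180 ∈ [9/52, 9/26) → index 1
j=2: u_2=19/60 ∈ [9/52, 9/26) → index 1
j=3: u_3=77/180 ∈ [9/26, 1/2) → index 2
j=4: u_4=97/180 ∈ [1/2, 8/13) → index 3
j=5: u_5=13/20 ∈ [8/13, 17/26) → index 4
j=6: u_6=137/180 ∈ [35/52, 43/52) → index 6
j=7: u_7=157/180 ∈ [43/52, 12/13) → index 7
j=8: u_8=59/60 ∈ [12/13, 1) → index 8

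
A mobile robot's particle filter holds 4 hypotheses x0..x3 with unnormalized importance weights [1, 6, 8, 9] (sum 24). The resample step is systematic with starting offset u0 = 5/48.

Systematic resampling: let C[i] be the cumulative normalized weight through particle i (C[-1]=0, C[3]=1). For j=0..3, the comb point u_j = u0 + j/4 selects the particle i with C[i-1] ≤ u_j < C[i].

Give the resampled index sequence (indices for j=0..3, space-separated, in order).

C = [1/24, 7/24, 5/8, 1]
j=0: u_0=5/48 ∈ [1/24, 7/24) → index 1
j=1: u_1=17/48 ∈ [7/24, 5/8) → index 2
j=2: u_2=29/48 ∈ [7/24, 5/8) → index 2
j=3: u_3=41/48 ∈ [5/8, 1) → index 3

1 2 2 3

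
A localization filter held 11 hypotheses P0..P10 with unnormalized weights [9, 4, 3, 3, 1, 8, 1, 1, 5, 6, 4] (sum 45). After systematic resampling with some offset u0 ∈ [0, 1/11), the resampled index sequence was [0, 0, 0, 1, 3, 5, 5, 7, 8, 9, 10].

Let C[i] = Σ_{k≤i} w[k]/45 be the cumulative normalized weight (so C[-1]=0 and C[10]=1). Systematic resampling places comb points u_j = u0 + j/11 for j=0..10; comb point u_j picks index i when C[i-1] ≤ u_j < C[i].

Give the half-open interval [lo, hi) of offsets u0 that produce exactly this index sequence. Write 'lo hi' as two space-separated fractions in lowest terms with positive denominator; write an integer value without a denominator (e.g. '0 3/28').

4/495 8/495

C = [1/5, 13/45, 16/45, 19/45, 4/9, 28/45, 29/45, 2/3, 7/9, 41/45, 1]
j=0 picked index 0: u0 ∈ [0, 1/5)
j=1 picked index 0: u0 ∈ [-1/11, 6/55)
j=2 picked index 0: u0 ∈ [-2/11, 1/55)
j=3 picked index 1: u0 ∈ [-4/55, 8/495)
j=4 picked index 3: u0 ∈ [-4/495, 29/495)
j=5 picked index 5: u0 ∈ [-1/99, 83/495)
j=6 picked index 5: u0 ∈ [-10/99, 38/495)
j=7 picked index 7: u0 ∈ [4/495, 1/33)
j=8 picked index 8: u0 ∈ [-2/33, 5/99)
j=9 picked index 9: u0 ∈ [-4/99, 46/495)
j=10 picked index 10: u0 ∈ [1/495, 1/11)
intersection: [4/495, 8/495)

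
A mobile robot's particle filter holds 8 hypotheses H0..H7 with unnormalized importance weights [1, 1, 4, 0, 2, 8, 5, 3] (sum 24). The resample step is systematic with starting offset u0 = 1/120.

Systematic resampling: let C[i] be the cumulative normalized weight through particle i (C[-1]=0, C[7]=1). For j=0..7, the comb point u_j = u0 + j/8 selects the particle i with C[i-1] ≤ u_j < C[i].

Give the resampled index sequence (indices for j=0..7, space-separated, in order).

0 2 4 5 5 5 6 7

C = [1/24, 1/12, 1/4, 1/4, 1/3, 2/3, 7/8, 1]
j=0: u_0=1/120 ∈ [0, 1/24) → index 0
j=1: u_1=2/15 ∈ [1/12, 1/4) → index 2
j=2: u_2=31/120 ∈ [1/4, 1/3) → index 4
j=3: u_3=23/60 ∈ [1/3, 2/3) → index 5
j=4: u_4=61/120 ∈ [1/3, 2/3) → index 5
j=5: u_5=19/30 ∈ [1/3, 2/3) → index 5
j=6: u_6=91/120 ∈ [2/3, 7/8) → index 6
j=7: u_7=53/60 ∈ [7/8, 1) → index 7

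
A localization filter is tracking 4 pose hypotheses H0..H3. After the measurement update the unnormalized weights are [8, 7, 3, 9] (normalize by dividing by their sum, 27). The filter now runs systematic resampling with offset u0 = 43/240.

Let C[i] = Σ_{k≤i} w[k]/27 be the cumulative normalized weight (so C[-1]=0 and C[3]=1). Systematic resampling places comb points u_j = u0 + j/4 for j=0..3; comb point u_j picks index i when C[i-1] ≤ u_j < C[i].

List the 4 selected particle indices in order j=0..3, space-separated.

0 1 3 3

C = [8/27, 5/9, 2/3, 1]
j=0: u_0=43/240 ∈ [0, 8/27) → index 0
j=1: u_1=103/240 ∈ [8/27, 5/9) → index 1
j=2: u_2=163/240 ∈ [2/3, 1) → index 3
j=3: u_3=223/240 ∈ [2/3, 1) → index 3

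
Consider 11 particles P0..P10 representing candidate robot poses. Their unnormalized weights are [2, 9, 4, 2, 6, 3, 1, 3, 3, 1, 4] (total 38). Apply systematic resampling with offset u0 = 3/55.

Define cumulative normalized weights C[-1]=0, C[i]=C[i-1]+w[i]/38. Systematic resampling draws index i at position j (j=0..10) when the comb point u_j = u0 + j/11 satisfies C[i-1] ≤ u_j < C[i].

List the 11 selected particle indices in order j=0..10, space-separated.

C = [1/19, 11/38, 15/38, 17/38, 23/38, 13/19, 27/38, 15/19, 33/38, 17/19, 1]
j=0: u_0=3/55 ∈ [1/19, 11/38) → index 1
j=1: u_1=8/55 ∈ [1/19, 11/38) → index 1
j=2: u_2=13/55 ∈ [1/19, 11/38) → index 1
j=3: u_3=18/55 ∈ [11/38, 15/38) → index 2
j=4: u_4=23/55 ∈ [15/38, 17/38) → index 3
j=5: u_5=28/55 ∈ [17/38, 23/38) → index 4
j=6: u_6=3/5 ∈ [17/38, 23/38) → index 4
j=7: u_7=38/55 ∈ [13/19, 27/38) → index 6
j=8: u_8=43/55 ∈ [27/38, 15/19) → index 7
j=9: u_9=48/55 ∈ [33/38, 17/19) → index 9
j=10: u_10=53/55 ∈ [17/19, 1) → index 10

1 1 1 2 3 4 4 6 7 9 10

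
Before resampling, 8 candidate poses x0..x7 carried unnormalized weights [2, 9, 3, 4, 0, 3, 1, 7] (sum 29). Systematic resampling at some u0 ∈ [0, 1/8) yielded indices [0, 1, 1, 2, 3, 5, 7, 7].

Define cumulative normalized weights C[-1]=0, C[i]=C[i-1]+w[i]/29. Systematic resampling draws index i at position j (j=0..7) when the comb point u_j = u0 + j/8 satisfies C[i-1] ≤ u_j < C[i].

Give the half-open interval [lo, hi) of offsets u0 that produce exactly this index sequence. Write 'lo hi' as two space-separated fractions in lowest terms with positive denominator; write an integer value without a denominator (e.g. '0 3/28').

C = [2/29, 11/29, 14/29, 18/29, 18/29, 21/29, 22/29, 1]
j=0 picked index 0: u0 ∈ [0, 2/29)
j=1 picked index 1: u0 ∈ [-13/232, 59/232)
j=2 picked index 1: u0 ∈ [-21/116, 15/116)
j=3 picked index 2: u0 ∈ [1/232, 25/232)
j=4 picked index 3: u0 ∈ [-1/58, 7/58)
j=5 picked index 5: u0 ∈ [-1/232, 23/232)
j=6 picked index 7: u0 ∈ [1/116, 1/4)
j=7 picked index 7: u0 ∈ [-27/232, 1/8)
intersection: [1/116, 2/29)

1/116 2/29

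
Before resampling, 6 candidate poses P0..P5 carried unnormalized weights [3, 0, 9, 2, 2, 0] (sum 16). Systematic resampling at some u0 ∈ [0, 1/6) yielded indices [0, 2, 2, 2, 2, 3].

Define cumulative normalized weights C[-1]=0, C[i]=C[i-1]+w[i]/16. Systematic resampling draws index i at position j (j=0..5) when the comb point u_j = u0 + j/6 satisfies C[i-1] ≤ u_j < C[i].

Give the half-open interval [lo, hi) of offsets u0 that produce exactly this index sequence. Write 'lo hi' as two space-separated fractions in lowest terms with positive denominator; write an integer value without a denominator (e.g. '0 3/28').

C = [3/16, 3/16, 3/4, 7/8, 1, 1]
j=0 picked index 0: u0 ∈ [0, 3/16)
j=1 picked index 2: u0 ∈ [1/48, 7/12)
j=2 picked index 2: u0 ∈ [-7/48, 5/12)
j=3 picked index 2: u0 ∈ [-5/16, 1/4)
j=4 picked index 2: u0 ∈ [-23/48, 1/12)
j=5 picked index 3: u0 ∈ [-1/12, 1/24)
intersection: [1/48, 1/24)

1/48 1/24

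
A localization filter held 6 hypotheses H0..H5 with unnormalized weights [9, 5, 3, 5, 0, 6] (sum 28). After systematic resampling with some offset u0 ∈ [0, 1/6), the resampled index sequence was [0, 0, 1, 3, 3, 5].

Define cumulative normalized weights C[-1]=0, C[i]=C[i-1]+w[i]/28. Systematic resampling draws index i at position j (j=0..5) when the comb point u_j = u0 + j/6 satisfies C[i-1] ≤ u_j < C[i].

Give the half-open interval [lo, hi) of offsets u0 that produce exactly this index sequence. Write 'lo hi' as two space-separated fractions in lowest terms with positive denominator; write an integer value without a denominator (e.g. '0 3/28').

C = [9/28, 1/2, 17/28, 11/14, 11/14, 1]
j=0 picked index 0: u0 ∈ [0, 9/28)
j=1 picked index 0: u0 ∈ [-1/6, 13/84)
j=2 picked index 1: u0 ∈ [-1/84, 1/6)
j=3 picked index 3: u0 ∈ [3/28, 2/7)
j=4 picked index 3: u0 ∈ [-5/84, 5/42)
j=5 picked index 5: u0 ∈ [-1/21, 1/6)
intersection: [3/28, 5/42)

3/28 5/42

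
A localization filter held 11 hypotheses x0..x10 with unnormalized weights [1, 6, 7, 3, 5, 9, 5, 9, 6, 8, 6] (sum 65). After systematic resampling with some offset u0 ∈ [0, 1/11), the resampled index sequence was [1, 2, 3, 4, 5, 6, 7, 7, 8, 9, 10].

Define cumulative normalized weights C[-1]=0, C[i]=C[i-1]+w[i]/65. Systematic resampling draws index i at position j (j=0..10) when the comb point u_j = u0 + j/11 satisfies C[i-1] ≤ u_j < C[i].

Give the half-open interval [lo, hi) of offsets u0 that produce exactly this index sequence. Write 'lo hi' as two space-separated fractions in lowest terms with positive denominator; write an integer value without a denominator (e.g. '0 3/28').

C = [1/65, 7/65, 14/65, 17/65, 22/65, 31/65, 36/65, 9/13, 51/65, 59/65, 1]
j=0 picked index 1: u0 ∈ [1/65, 7/65)
j=1 picked index 2: u0 ∈ [12/715, 89/715)
j=2 picked index 3: u0 ∈ [24/715, 57/715)
j=3 picked index 4: u0 ∈ [-8/715, 47/715)
j=4 picked index 5: u0 ∈ [-18/715, 81/715)
j=5 picked index 6: u0 ∈ [16/715, 71/715)
j=6 picked index 7: u0 ∈ [6/715, 21/143)
j=7 picked index 7: u0 ∈ [-59/715, 8/143)
j=8 picked index 8: u0 ∈ [-5/143, 41/715)
j=9 picked index 9: u0 ∈ [-24/715, 64/715)
j=10 picked index 10: u0 ∈ [-1/715, 1/11)
intersection: [24/715, 8/143)

24/715 8/143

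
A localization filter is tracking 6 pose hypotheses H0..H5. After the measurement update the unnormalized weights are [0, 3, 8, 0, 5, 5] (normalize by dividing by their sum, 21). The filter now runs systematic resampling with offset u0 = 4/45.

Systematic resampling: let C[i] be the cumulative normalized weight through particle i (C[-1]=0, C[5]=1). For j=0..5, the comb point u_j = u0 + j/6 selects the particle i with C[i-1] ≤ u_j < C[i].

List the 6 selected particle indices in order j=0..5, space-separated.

C = [0, 1/7, 11/21, 11/21, 16/21, 1]
j=0: u_0=4/45 ∈ [0, 1/7) → index 1
j=1: u_1=23/90 ∈ [1/7, 11/21) → index 2
j=2: u_2=19/45 ∈ [1/7, 11/21) → index 2
j=3: u_3=53/90 ∈ [11/21, 16/21) → index 4
j=4: u_4=34/45 ∈ [11/21, 16/21) → index 4
j=5: u_5=83/90 ∈ [16/21, 1) → index 5

1 2 2 4 4 5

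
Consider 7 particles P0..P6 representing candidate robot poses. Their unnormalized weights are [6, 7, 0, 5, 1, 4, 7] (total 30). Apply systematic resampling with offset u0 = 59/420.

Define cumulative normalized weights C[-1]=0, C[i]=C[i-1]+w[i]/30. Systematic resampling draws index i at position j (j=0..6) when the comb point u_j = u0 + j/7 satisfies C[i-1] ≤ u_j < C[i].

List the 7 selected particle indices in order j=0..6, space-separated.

0 1 1 3 5 6 6

C = [1/5, 13/30, 13/30, 3/5, 19/30, 23/30, 1]
j=0: u_0=59/420 ∈ [0, 1/5) → index 0
j=1: u_1=17/60 ∈ [1/5, 13/30) → index 1
j=2: u_2=179/420 ∈ [1/5, 13/30) → index 1
j=3: u_3=239/420 ∈ [13/30, 3/5) → index 3
j=4: u_4=299/420 ∈ [19/30, 23/30) → index 5
j=5: u_5=359/420 ∈ [23/30, 1) → index 6
j=6: u_6=419/420 ∈ [23/30, 1) → index 6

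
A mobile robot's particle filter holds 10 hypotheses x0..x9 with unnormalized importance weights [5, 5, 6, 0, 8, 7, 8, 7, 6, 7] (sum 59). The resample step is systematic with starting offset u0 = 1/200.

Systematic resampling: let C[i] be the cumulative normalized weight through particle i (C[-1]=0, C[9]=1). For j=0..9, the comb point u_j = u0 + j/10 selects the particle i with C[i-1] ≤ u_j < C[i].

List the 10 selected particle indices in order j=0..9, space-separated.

C = [5/59, 10/59, 16/59, 16/59, 24/59, 31/59, 39/59, 46/59, 52/59, 1]
j=0: u_0=1/200 ∈ [0, 5/59) → index 0
j=1: u_1=21/200 ∈ [5/59, 10/59) → index 1
j=2: u_2=41/200 ∈ [10/59, 16/59) → index 2
j=3: u_3=61/200 ∈ [16/59, 24/59) → index 4
j=4: u_4=81/200 ∈ [16/59, 24/59) → index 4
j=5: u_5=101/200 ∈ [24/59, 31/59) → index 5
j=6: u_6=121/200 ∈ [31/59, 39/59) → index 6
j=7: u_7=141/200 ∈ [39/59, 46/59) → index 7
j=8: u_8=161/200 ∈ [46/59, 52/59) → index 8
j=9: u_9=181/200 ∈ [52/59, 1) → index 9

0 1 2 4 4 5 6 7 8 9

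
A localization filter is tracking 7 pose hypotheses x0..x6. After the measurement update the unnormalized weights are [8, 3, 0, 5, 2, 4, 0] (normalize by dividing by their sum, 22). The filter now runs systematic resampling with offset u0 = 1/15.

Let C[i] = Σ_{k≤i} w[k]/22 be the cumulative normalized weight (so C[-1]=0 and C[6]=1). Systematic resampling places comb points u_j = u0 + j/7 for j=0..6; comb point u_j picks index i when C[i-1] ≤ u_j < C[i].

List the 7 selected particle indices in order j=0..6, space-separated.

0 0 0 1 3 4 5

C = [4/11, 1/2, 1/2, 8/11, 9/11, 1, 1]
j=0: u_0=1/15 ∈ [0, 4/11) → index 0
j=1: u_1=22/105 ∈ [0, 4/11) → index 0
j=2: u_2=37/105 ∈ [0, 4/11) → index 0
j=3: u_3=52/105 ∈ [4/11, 1/2) → index 1
j=4: u_4=67/105 ∈ [1/2, 8/11) → index 3
j=5: u_5=82/105 ∈ [8/11, 9/11) → index 4
j=6: u_6=97/105 ∈ [9/11, 1) → index 5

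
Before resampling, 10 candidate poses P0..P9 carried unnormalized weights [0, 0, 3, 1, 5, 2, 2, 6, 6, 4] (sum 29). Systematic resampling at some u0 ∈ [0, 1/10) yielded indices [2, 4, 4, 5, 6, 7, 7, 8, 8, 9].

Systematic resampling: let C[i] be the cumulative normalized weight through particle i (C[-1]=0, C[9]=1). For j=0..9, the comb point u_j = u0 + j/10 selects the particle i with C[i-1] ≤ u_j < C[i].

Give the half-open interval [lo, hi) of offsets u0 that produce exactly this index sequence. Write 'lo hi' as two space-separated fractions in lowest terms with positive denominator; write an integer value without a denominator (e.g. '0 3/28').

C = [0, 0, 3/29, 4/29, 9/29, 11/29, 13/29, 19/29, 25/29, 1]
j=0 picked index 2: u0 ∈ [0, 3/29)
j=1 picked index 4: u0 ∈ [11/290, 61/290)
j=2 picked index 4: u0 ∈ [-9/145, 16/145)
j=3 picked index 5: u0 ∈ [3/290, 23/290)
j=4 picked index 6: u0 ∈ [-3/145, 7/145)
j=5 picked index 7: u0 ∈ [-3/58, 9/58)
j=6 picked index 7: u0 ∈ [-22/145, 8/145)
j=7 picked index 8: u0 ∈ [-13/290, 47/290)
j=8 picked index 8: u0 ∈ [-21/145, 9/145)
j=9 picked index 9: u0 ∈ [-11/290, 1/10)
intersection: [11/290, 7/145)

11/290 7/145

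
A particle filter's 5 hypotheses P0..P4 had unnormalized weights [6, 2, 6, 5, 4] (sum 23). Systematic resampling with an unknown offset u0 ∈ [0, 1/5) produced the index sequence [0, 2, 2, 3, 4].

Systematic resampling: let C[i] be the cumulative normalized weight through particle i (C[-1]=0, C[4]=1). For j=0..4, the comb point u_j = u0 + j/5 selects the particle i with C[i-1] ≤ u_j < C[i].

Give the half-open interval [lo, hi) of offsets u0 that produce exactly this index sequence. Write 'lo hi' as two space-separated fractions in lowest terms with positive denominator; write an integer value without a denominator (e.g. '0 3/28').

C = [6/23, 8/23, 14/23, 19/23, 1]
j=0 picked index 0: u0 ∈ [0, 6/23)
j=1 picked index 2: u0 ∈ [17/115, 47/115)
j=2 picked index 2: u0 ∈ [-6/115, 24/115)
j=3 picked index 3: u0 ∈ [1/115, 26/115)
j=4 picked index 4: u0 ∈ [3/115, 1/5)
intersection: [17/115, 1/5)

17/115 1/5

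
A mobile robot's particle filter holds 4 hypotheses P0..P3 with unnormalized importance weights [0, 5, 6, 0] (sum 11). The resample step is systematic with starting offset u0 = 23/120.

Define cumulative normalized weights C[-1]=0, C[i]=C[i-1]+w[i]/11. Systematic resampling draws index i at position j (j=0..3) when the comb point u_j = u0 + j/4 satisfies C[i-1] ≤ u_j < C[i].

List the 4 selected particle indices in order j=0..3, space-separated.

C = [0, 5/11, 1, 1]
j=0: u_0=23/120 ∈ [0, 5/11) → index 1
j=1: u_1=53/120 ∈ [0, 5/11) → index 1
j=2: u_2=83/120 ∈ [5/11, 1) → index 2
j=3: u_3=113/120 ∈ [5/11, 1) → index 2

1 1 2 2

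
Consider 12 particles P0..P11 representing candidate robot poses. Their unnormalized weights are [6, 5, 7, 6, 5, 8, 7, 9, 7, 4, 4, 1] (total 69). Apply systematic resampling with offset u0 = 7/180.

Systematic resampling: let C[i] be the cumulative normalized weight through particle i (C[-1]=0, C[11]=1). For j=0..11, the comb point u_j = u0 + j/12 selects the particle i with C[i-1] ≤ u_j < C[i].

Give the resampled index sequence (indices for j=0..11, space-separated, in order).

0 1 2 3 4 5 6 6 7 8 9 10

C = [2/23, 11/69, 6/23, 8/23, 29/69, 37/69, 44/69, 53/69, 20/23, 64/69, 68/69, 1]
j=0: u_0=7/180 ∈ [0, 2/23) → index 0
j=1: u_1=11/90 ∈ [2/23, 11/69) → index 1
j=2: u_2=37/180 ∈ [11/69, 6/23) → index 2
j=3: u_3=13/45 ∈ [6/23, 8/23) → index 3
j=4: u_4=67/180 ∈ [8/23, 29/69) → index 4
j=5: u_5=41/90 ∈ [29/69, 37/69) → index 5
j=6: u_6=97/180 ∈ [37/69, 44/69) → index 6
j=7: u_7=28/45 ∈ [37/69, 44/69) → index 6
j=8: u_8=127/180 ∈ [44/69, 53/69) → index 7
j=9: u_9=71/90 ∈ [53/69, 20/23) → index 8
j=10: u_10=157/180 ∈ [20/23, 64/69) → index 9
j=11: u_11=43/45 ∈ [64/69, 68/69) → index 10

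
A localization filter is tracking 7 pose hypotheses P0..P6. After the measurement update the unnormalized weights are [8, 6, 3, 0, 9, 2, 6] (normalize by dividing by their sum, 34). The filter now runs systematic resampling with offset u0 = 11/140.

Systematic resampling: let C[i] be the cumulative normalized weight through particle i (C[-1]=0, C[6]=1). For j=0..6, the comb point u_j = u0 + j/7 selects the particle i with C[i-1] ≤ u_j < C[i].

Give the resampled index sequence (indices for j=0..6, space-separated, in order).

0 0 1 4 4 5 6

C = [4/17, 7/17, 1/2, 1/2, 13/17, 14/17, 1]
j=0: u_0=11/140 ∈ [0, 4/17) → index 0
j=1: u_1=31/140 ∈ [0, 4/17) → index 0
j=2: u_2=51/140 ∈ [4/17, 7/17) → index 1
j=3: u_3=71/140 ∈ [1/2, 13/17) → index 4
j=4: u_4=13/20 ∈ [1/2, 13/17) → index 4
j=5: u_5=111/140 ∈ [13/17, 14/17) → index 5
j=6: u_6=131/140 ∈ [14/17, 1) → index 6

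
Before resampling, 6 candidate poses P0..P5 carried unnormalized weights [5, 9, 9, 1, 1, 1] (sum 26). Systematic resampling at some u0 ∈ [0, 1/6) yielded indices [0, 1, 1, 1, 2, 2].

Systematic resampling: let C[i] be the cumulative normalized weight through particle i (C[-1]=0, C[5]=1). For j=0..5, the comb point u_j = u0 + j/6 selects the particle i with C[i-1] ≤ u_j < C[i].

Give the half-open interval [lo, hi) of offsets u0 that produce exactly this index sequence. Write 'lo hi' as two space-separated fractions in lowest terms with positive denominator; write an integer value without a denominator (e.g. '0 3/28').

C = [5/26, 7/13, 23/26, 12/13, 25/26, 1]
j=0 picked index 0: u0 ∈ [0, 5/26)
j=1 picked index 1: u0 ∈ [1/39, 29/78)
j=2 picked index 1: u0 ∈ [-11/78, 8/39)
j=3 picked index 1: u0 ∈ [-4/13, 1/26)
j=4 picked index 2: u0 ∈ [-5/39, 17/78)
j=5 picked index 2: u0 ∈ [-23/78, 2/39)
intersection: [1/39, 1/26)

1/39 1/26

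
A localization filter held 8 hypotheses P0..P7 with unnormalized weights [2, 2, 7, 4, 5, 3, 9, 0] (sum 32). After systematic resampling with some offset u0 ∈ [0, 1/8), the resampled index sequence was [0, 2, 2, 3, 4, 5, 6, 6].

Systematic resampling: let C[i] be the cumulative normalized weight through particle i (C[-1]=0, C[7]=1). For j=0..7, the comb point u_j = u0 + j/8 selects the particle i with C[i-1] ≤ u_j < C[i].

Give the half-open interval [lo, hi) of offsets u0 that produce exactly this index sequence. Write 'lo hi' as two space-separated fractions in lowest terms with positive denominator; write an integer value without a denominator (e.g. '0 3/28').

C = [1/16, 1/8, 11/32, 15/32, 5/8, 23/32, 1, 1]
j=0 picked index 0: u0 ∈ [0, 1/16)
j=1 picked index 2: u0 ∈ [0, 7/32)
j=2 picked index 2: u0 ∈ [-1/8, 3/32)
j=3 picked index 3: u0 ∈ [-1/32, 3/32)
j=4 picked index 4: u0 ∈ [-1/32, 1/8)
j=5 picked index 5: u0 ∈ [0, 3/32)
j=6 picked index 6: u0 ∈ [-1/32, 1/4)
j=7 picked index 6: u0 ∈ [-5/32, 1/8)
intersection: [0, 1/16)

0 1/16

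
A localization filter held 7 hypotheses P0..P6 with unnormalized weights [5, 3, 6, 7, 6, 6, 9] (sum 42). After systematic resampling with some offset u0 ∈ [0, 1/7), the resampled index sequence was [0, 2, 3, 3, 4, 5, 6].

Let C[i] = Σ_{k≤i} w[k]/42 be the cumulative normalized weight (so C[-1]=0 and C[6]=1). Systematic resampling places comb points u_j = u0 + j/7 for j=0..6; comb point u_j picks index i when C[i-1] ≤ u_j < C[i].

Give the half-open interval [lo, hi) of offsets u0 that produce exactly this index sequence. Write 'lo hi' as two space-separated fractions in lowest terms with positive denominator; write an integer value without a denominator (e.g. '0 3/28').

C = [5/42, 4/21, 1/3, 1/2, 9/14, 11/14, 1]
j=0 picked index 0: u0 ∈ [0, 5/42)
j=1 picked index 2: u0 ∈ [1/21, 4/21)
j=2 picked index 3: u0 ∈ [1/21, 3/14)
j=3 picked index 3: u0 ∈ [-2/21, 1/14)
j=4 picked index 4: u0 ∈ [-1/14, 1/14)
j=5 picked index 5: u0 ∈ [-1/14, 1/14)
j=6 picked index 6: u0 ∈ [-1/14, 1/7)
intersection: [1/21, 1/14)

1/21 1/14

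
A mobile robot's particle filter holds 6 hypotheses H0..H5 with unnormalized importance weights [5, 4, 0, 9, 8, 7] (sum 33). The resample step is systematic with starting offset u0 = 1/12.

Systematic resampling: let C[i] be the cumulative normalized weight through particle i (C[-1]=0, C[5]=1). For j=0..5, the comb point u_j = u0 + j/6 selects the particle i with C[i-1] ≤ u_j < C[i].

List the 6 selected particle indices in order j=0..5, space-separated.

0 1 3 4 4 5

C = [5/33, 3/11, 3/11, 6/11, 26/33, 1]
j=0: u_0=1/12 ∈ [0, 5/33) → index 0
j=1: u_1=1/4 ∈ [5/33, 3/11) → index 1
j=2: u_2=5/12 ∈ [3/11, 6/11) → index 3
j=3: u_3=7/12 ∈ [6/11, 26/33) → index 4
j=4: u_4=3/4 ∈ [6/11, 26/33) → index 4
j=5: u_5=11/12 ∈ [26/33, 1) → index 5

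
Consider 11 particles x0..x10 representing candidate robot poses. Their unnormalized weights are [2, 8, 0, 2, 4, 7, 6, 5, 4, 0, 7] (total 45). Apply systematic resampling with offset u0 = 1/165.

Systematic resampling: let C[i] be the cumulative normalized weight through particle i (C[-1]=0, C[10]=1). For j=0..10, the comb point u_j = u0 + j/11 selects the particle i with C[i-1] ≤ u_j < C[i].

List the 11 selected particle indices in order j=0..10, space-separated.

C = [2/45, 2/9, 2/9, 4/15, 16/45, 23/45, 29/45, 34/45, 38/45, 38/45, 1]
j=0: u_0=1/165 ∈ [0, 2/45) → index 0
j=1: u_1=16/165 ∈ [2/45, 2/9) → index 1
j=2: u_2=31/165 ∈ [2/45, 2/9) → index 1
j=3: u_3=46/165 ∈ [4/15, 16/45) → index 4
j=4: u_4=61/165 ∈ [16/45, 23/45) → index 5
j=5: u_5=76/165 ∈ [16/45, 23/45) → index 5
j=6: u_6=91/165 ∈ [23/45, 29/45) → index 6
j=7: u_7=106/165 ∈ [23/45, 29/45) → index 6
j=8: u_8=11/15 ∈ [29/45, 34/45) → index 7
j=9: u_9=136/165 ∈ [34/45, 38/45) → index 8
j=10: u_10=151/165 ∈ [38/45, 1) → index 10

0 1 1 4 5 5 6 6 7 8 10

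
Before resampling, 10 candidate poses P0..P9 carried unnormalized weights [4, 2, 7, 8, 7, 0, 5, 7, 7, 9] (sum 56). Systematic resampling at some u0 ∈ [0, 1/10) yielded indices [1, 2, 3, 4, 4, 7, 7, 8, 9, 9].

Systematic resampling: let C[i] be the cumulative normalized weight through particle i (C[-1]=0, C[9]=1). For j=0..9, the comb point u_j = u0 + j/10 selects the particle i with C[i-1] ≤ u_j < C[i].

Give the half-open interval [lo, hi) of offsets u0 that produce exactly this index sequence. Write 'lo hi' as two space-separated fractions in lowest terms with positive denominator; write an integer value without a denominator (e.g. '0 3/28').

5/56 1/10

C = [1/14, 3/28, 13/56, 3/8, 1/2, 1/2, 33/56, 5/7, 47/56, 1]
j=0 picked index 1: u0 ∈ [1/14, 3/28)
j=1 picked index 2: u0 ∈ [1/140, 37/280)
j=2 picked index 3: u0 ∈ [9/280, 7/40)
j=3 picked index 4: u0 ∈ [3/40, 1/5)
j=4 picked index 4: u0 ∈ [-1/40, 1/10)
j=5 picked index 7: u0 ∈ [5/56, 3/14)
j=6 picked index 7: u0 ∈ [-3/280, 4/35)
j=7 picked index 8: u0 ∈ [1/70, 39/280)
j=8 picked index 9: u0 ∈ [11/280, 1/5)
j=9 picked index 9: u0 ∈ [-17/280, 1/10)
intersection: [5/56, 1/10)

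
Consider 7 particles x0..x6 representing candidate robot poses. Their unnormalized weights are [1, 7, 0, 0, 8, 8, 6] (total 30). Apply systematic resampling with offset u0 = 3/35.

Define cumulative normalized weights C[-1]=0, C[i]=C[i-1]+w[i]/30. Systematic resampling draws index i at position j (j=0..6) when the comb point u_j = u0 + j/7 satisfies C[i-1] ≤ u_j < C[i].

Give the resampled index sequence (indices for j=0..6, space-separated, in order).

1 1 4 4 5 6 6

C = [1/30, 4/15, 4/15, 4/15, 8/15, 4/5, 1]
j=0: u_0=3/35 ∈ [1/30, 4/15) → index 1
j=1: u_1=8/35 ∈ [1/30, 4/15) → index 1
j=2: u_2=13/35 ∈ [4/15, 8/15) → index 4
j=3: u_3=18/35 ∈ [4/15, 8/15) → index 4
j=4: u_4=23/35 ∈ [8/15, 4/5) → index 5
j=5: u_5=4/5 ∈ [4/5, 1) → index 6
j=6: u_6=33/35 ∈ [4/5, 1) → index 6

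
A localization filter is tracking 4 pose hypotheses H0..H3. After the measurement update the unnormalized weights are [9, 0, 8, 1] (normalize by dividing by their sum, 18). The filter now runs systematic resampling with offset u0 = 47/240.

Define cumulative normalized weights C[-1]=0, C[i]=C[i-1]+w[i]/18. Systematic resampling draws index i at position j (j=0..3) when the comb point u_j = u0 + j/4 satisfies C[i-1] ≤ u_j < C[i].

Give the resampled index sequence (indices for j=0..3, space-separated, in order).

0 0 2 3

C = [1/2, 1/2, 17/18, 1]
j=0: u_0=47/240 ∈ [0, 1/2) → index 0
j=1: u_1=107/240 ∈ [0, 1/2) → index 0
j=2: u_2=167/240 ∈ [1/2, 17/18) → index 2
j=3: u_3=227/240 ∈ [17/18, 1) → index 3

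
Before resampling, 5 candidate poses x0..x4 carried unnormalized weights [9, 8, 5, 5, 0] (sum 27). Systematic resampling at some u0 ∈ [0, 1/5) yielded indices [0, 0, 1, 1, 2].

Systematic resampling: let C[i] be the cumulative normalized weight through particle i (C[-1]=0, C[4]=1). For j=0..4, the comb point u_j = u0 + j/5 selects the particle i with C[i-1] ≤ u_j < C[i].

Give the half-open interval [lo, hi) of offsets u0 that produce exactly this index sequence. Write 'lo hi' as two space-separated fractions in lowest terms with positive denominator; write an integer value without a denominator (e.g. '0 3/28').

C = [1/3, 17/27, 22/27, 1, 1]
j=0 picked index 0: u0 ∈ [0, 1/3)
j=1 picked index 0: u0 ∈ [-1/5, 2/15)
j=2 picked index 1: u0 ∈ [-1/15, 31/135)
j=3 picked index 1: u0 ∈ [-4/15, 4/135)
j=4 picked index 2: u0 ∈ [-23/135, 2/135)
intersection: [0, 2/135)

0 2/135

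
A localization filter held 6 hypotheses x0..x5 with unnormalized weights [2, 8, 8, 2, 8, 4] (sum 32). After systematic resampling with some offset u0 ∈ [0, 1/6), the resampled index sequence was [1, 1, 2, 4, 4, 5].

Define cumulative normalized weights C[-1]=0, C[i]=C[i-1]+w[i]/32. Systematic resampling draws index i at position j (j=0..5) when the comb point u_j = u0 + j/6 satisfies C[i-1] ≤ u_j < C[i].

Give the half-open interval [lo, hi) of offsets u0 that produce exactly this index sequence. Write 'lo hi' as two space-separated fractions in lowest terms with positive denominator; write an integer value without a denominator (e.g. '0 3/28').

1/8 7/48

C = [1/16, 5/16, 9/16, 5/8, 7/8, 1]
j=0 picked index 1: u0 ∈ [1/16, 5/16)
j=1 picked index 1: u0 ∈ [-5/48, 7/48)
j=2 picked index 2: u0 ∈ [-1/48, 11/48)
j=3 picked index 4: u0 ∈ [1/8, 3/8)
j=4 picked index 4: u0 ∈ [-1/24, 5/24)
j=5 picked index 5: u0 ∈ [1/24, 1/6)
intersection: [1/8, 7/48)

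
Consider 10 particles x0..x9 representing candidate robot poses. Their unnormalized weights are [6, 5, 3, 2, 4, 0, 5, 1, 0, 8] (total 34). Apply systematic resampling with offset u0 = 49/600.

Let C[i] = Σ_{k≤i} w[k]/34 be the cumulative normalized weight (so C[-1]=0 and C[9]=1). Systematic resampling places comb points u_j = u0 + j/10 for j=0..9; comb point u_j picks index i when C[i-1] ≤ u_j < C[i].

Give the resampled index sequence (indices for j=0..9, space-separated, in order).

0 1 1 2 4 4 6 9 9 9

C = [3/17, 11/34, 7/17, 8/17, 10/17, 10/17, 25/34, 13/17, 13/17, 1]
j=0: u_0=49/600 ∈ [0, 3/17) → index 0
j=1: u_1=109/600 ∈ [3/17, 11/34) → index 1
j=2: u_2=169/600 ∈ [3/17, 11/34) → index 1
j=3: u_3=229/600 ∈ [11/34, 7/17) → index 2
j=4: u_4=289/600 ∈ [8/17, 10/17) → index 4
j=5: u_5=349/600 ∈ [8/17, 10/17) → index 4
j=6: u_6=409/600 ∈ [10/17, 25/34) → index 6
j=7: u_7=469/600 ∈ [13/17, 1) → index 9
j=8: u_8=529/600 ∈ [13/17, 1) → index 9
j=9: u_9=589/600 ∈ [13/17, 1) → index 9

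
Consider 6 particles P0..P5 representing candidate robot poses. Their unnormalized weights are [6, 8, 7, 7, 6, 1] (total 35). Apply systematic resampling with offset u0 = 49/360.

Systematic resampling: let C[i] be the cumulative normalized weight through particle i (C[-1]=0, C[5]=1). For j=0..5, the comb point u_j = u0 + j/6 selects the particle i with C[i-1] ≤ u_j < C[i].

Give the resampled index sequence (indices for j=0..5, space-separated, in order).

0 1 2 3 4 4

C = [6/35, 2/5, 3/5, 4/5, 34/35, 1]
j=0: u_0=49/360 ∈ [0, 6/35) → index 0
j=1: u_1=109/360 ∈ [6/35, 2/5) → index 1
j=2: u_2=169/360 ∈ [2/5, 3/5) → index 2
j=3: u_3=229/360 ∈ [3/5, 4/5) → index 3
j=4: u_4=289/360 ∈ [4/5, 34/35) → index 4
j=5: u_5=349/360 ∈ [4/5, 34/35) → index 4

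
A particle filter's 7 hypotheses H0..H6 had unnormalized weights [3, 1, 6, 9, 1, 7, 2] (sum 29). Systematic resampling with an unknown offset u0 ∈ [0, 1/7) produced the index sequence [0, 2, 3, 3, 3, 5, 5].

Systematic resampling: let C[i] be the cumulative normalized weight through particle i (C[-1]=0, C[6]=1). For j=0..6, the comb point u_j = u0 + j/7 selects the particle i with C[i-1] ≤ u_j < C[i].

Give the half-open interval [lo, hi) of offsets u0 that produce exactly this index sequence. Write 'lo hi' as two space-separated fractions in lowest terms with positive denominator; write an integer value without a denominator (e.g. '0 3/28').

C = [3/29, 4/29, 10/29, 19/29, 20/29, 27/29, 1]
j=0 picked index 0: u0 ∈ [0, 3/29)
j=1 picked index 2: u0 ∈ [-1/203, 41/203)
j=2 picked index 3: u0 ∈ [12/203, 75/203)
j=3 picked index 3: u0 ∈ [-17/203, 46/203)
j=4 picked index 3: u0 ∈ [-46/203, 17/203)
j=5 picked index 5: u0 ∈ [-5/203, 44/203)
j=6 picked index 5: u0 ∈ [-34/203, 15/203)
intersection: [12/203, 15/203)

12/203 15/203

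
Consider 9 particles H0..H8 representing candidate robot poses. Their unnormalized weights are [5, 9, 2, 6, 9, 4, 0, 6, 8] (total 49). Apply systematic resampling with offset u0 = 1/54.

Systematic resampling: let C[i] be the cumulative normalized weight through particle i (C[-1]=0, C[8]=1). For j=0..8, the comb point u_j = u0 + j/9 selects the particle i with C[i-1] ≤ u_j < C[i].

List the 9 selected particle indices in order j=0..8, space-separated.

0 1 1 3 4 4 5 7 8

C = [5/49, 2/7, 16/49, 22/49, 31/49, 5/7, 5/7, 41/49, 1]
j=0: u_0=1/54 ∈ [0, 5/49) → index 0
j=1: u_1=7/54 ∈ [5/49, 2/7) → index 1
j=2: u_2=13/54 ∈ [5/49, 2/7) → index 1
j=3: u_3=19/54 ∈ [16/49, 22/49) → index 3
j=4: u_4=25/54 ∈ [22/49, 31/49) → index 4
j=5: u_5=31/54 ∈ [22/49, 31/49) → index 4
j=6: u_6=37/54 ∈ [31/49, 5/7) → index 5
j=7: u_7=43/54 ∈ [5/7, 41/49) → index 7
j=8: u_8=49/54 ∈ [41/49, 1) → index 8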